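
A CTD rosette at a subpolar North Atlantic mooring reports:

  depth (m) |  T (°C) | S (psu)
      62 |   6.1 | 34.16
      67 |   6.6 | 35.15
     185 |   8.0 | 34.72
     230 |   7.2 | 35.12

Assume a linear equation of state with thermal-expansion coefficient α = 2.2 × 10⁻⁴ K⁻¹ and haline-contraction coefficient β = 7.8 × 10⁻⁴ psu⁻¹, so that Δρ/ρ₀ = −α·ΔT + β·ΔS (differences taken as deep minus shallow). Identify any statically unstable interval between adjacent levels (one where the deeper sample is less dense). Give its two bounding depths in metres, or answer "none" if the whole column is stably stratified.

Evaluate Δρ/ρ₀ = −αΔT + βΔS across each adjacent pair:
  62–67 m: −αΔT+βΔS = −(2.2 × 10⁻⁴)(+0.5)+(7.8 × 10⁻⁴)(+0.99) = 6.6 × 10⁻⁴ → stable
  67–185 m: −αΔT+βΔS = −(2.2 × 10⁻⁴)(+1.4)+(7.8 × 10⁻⁴)(-0.43) = -6.4 × 10⁻⁴ → UNSTABLE
  185–230 m: −αΔT+βΔS = −(2.2 × 10⁻⁴)(-0.8)+(7.8 × 10⁻⁴)(+0.40) = 4.9 × 10⁻⁴ → stable
The 67–185 m interval has Δρ < 0: lighter water underlies denser water.

67–185 m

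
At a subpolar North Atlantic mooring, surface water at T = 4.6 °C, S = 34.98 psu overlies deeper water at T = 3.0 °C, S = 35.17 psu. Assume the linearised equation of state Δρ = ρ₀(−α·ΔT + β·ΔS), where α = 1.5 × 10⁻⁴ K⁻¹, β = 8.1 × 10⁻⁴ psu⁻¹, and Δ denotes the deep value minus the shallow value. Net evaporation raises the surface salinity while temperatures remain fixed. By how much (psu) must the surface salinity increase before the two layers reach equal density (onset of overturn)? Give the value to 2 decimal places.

0.49 psu

Neutral buoyancy requires −α(T_deep − T_surf) + β(S_deep − S_surf′) = 0.
S_surf′ = S_deep − (α/β)·ΔT = 35.17 − (1.5 × 10⁻⁴/8.1 × 10⁻⁴)·(-1.6) = 35.4663 psu.
Increase required: 35.4663 − 34.98 = 0.4863 psu.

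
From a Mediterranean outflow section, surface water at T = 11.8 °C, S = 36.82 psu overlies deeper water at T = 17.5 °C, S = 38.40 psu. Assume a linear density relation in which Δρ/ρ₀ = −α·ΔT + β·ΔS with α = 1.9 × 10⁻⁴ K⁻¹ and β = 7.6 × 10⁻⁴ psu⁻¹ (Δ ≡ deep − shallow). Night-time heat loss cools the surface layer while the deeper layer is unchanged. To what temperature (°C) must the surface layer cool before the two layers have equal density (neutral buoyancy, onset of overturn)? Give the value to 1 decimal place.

Neutral buoyancy requires Δρ = 0, i.e. −α(T_deep − T_surf′) + β(S_deep − S_surf) = 0.
T_surf′ = T_deep − (β/α)·ΔS = 17.5 − (7.6 × 10⁻⁴/1.9 × 10⁻⁴)·(+1.58) = 11.180 °C.
Cooling required: 11.8 − (11.180) = 0.620 °C.

11.2 °C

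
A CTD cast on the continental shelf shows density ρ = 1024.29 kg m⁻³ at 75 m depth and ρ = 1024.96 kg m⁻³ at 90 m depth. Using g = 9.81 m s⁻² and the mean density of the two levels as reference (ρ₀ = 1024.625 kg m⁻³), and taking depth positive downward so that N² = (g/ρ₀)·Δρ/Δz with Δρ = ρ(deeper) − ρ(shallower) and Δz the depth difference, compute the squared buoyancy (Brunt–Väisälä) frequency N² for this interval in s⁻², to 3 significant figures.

Δρ = 1024.96 − 1024.29 = 0.67 kg m⁻³ over Δz = 90 − 75 = 15 m.
N² = (9.81/1024.625) × (0.67/15) = 4.2765 × 10⁻⁴ s⁻² ≈ 4.28 × 10⁻⁴ s⁻².

4.28 × 10⁻⁴ s⁻²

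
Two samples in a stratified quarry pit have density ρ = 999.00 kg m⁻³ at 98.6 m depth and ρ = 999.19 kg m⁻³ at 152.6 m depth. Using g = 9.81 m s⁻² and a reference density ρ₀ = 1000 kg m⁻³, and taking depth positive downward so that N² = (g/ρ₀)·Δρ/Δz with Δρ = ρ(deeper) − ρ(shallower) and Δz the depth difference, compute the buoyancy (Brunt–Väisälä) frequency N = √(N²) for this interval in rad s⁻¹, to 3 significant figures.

Δρ = 999.19 − 999.00 = 0.19 kg m⁻³ over Δz = 152.6 − 98.6 = 54 m.
N² = (9.81/1000) × (0.19/54) = 3.4517 × 10⁻⁵ s⁻².
N = √(3.4517 × 10⁻⁵) = 5.8751 × 10⁻³ rad s⁻¹ ≈ 5.88 × 10⁻³ rad s⁻¹.

5.88 × 10⁻³ rad s⁻¹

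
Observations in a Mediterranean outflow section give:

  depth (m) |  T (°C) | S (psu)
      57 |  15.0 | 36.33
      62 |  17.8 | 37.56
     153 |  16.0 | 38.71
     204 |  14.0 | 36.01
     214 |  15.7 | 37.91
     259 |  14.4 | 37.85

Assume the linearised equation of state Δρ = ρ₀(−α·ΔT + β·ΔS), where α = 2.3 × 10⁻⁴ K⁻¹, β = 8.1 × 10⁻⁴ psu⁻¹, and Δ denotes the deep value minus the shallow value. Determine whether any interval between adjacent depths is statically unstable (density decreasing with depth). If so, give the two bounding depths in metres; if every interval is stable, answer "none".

153–204 m

Evaluate Δρ/ρ₀ = −αΔT + βΔS across each adjacent pair:
  57–62 m: −αΔT+βΔS = −(2.3 × 10⁻⁴)(+2.8)+(8.1 × 10⁻⁴)(+1.23) = 3.5 × 10⁻⁴ → stable
  62–153 m: −αΔT+βΔS = −(2.3 × 10⁻⁴)(-1.8)+(8.1 × 10⁻⁴)(+1.15) = 1.3 × 10⁻³ → stable
  153–204 m: −αΔT+βΔS = −(2.3 × 10⁻⁴)(-2.0)+(8.1 × 10⁻⁴)(-2.70) = -1.7 × 10⁻³ → UNSTABLE
  204–214 m: −αΔT+βΔS = −(2.3 × 10⁻⁴)(+1.7)+(8.1 × 10⁻⁴)(+1.90) = 1.1 × 10⁻³ → stable
  214–259 m: −αΔT+βΔS = −(2.3 × 10⁻⁴)(-1.3)+(8.1 × 10⁻⁴)(-0.06) = 2.5 × 10⁻⁴ → stable
The 153–204 m interval has Δρ < 0: lighter water underlies denser water.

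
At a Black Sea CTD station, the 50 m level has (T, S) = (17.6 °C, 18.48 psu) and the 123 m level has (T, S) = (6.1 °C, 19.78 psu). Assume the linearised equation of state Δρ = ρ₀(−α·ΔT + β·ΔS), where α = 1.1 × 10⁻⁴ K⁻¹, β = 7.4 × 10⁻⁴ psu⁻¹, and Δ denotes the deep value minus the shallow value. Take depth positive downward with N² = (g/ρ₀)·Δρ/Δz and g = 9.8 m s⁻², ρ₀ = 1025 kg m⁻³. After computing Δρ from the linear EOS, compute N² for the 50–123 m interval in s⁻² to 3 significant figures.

2.99 × 10⁻⁴ s⁻²

ΔT = -11.5 K, ΔS = +1.30 psu (deep − shallow).
Δρ/ρ₀ = −αΔT + βΔS = 1.265 × 10⁻³ + 9.62 × 10⁻⁴ = 2.227 × 10⁻³, so Δρ ≈ 2.283 kg m⁻³.
N² = (g/ρ₀)·Δρ/Δz = g·(Δρ/ρ₀)/Δz = 9.8 × 2.227 × 10⁻³ / 73 = 2.9897 × 10⁻⁴ s⁻² ≈ 2.99 × 10⁻⁴ s⁻².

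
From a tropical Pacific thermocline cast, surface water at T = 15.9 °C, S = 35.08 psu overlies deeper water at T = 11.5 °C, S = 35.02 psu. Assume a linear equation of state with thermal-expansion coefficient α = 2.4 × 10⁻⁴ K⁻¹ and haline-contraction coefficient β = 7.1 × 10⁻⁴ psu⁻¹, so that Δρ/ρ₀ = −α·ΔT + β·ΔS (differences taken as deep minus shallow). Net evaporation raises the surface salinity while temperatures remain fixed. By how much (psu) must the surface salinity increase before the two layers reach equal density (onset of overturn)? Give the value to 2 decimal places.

Neutral buoyancy requires −α(T_deep − T_surf) + β(S_deep − S_surf′) = 0.
S_surf′ = S_deep − (α/β)·ΔT = 35.02 − (2.4 × 10⁻⁴/7.1 × 10⁻⁴)·(-4.4) = 36.5073 psu.
Increase required: 36.5073 − 35.08 = 1.4273 psu.

1.43 psu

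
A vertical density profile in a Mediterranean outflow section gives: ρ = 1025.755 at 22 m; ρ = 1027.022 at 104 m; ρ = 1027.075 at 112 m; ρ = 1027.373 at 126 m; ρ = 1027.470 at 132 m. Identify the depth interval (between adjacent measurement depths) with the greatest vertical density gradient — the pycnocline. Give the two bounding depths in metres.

Compute the density gradient over each adjacent pair:
  22–104 m: Δρ/Δz = 1.267/82 = 0.015 kg m⁻⁴
  104–112 m: Δρ/Δz = 0.053/8 = 6.6 × 10⁻³ kg m⁻⁴
  112–126 m: Δρ/Δz = 0.298/14 = 0.021 kg m⁻⁴
  126–132 m: Δρ/Δz = 0.097/6 = 0.016 kg m⁻⁴
The largest gradient is in the 112–126 m interval — the pycnocline.

112–126 m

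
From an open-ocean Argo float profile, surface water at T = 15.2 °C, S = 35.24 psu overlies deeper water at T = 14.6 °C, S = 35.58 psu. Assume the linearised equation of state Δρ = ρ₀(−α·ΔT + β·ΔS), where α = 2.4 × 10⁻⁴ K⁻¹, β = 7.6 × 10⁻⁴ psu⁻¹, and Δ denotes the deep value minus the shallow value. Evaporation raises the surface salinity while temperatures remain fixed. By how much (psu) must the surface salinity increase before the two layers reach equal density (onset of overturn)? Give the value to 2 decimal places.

0.53 psu

Neutral buoyancy requires −α(T_deep − T_surf) + β(S_deep − S_surf′) = 0.
S_surf′ = S_deep − (α/β)·ΔT = 35.58 − (2.4 × 10⁻⁴/7.6 × 10⁻⁴)·(-0.6) = 35.7695 psu.
Increase required: 35.7695 − 35.24 = 0.5295 psu.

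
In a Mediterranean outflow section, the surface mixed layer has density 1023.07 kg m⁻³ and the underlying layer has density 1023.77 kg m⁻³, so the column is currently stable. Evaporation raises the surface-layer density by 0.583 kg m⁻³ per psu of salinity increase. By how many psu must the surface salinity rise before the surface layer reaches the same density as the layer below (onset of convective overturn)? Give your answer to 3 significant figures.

1.20 psu

Density deficit of the surface layer: 1023.77 − 1023.07 = 0.7 kg m⁻³.
Required change = 0.7 / 0.583 = 1.20 psu.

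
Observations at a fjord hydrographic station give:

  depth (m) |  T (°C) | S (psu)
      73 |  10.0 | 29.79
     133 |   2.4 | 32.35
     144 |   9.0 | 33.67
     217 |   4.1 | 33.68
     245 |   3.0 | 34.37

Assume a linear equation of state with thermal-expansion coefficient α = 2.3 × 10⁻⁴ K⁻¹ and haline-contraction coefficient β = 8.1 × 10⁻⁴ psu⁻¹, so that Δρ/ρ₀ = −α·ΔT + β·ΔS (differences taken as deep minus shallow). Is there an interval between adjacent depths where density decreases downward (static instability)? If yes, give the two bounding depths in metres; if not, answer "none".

133–144 m

Evaluate Δρ/ρ₀ = −αΔT + βΔS across each adjacent pair:
  73–133 m: −αΔT+βΔS = −(2.3 × 10⁻⁴)(-7.6)+(8.1 × 10⁻⁴)(+2.56) = 3.8 × 10⁻³ → stable
  133–144 m: −αΔT+βΔS = −(2.3 × 10⁻⁴)(+6.6)+(8.1 × 10⁻⁴)(+1.32) = -4.5 × 10⁻⁴ → UNSTABLE
  144–217 m: −αΔT+βΔS = −(2.3 × 10⁻⁴)(-4.9)+(8.1 × 10⁻⁴)(+0.01) = 1.1 × 10⁻³ → stable
  217–245 m: −αΔT+βΔS = −(2.3 × 10⁻⁴)(-1.1)+(8.1 × 10⁻⁴)(+0.69) = 8.1 × 10⁻⁴ → stable
The 133–144 m interval has Δρ < 0: lighter water underlies denser water.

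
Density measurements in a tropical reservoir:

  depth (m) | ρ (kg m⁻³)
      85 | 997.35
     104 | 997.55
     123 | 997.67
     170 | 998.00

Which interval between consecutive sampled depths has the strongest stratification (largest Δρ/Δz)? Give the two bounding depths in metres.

85–104 m

Compute the density gradient over each adjacent pair:
  85–104 m: Δρ/Δz = 0.20/19 = 0.011 kg m⁻⁴
  104–123 m: Δρ/Δz = 0.12/19 = 6.3 × 10⁻³ kg m⁻⁴
  123–170 m: Δρ/Δz = 0.33/47 = 7.0 × 10⁻³ kg m⁻⁴
The largest gradient is in the 85–104 m interval — the pycnocline.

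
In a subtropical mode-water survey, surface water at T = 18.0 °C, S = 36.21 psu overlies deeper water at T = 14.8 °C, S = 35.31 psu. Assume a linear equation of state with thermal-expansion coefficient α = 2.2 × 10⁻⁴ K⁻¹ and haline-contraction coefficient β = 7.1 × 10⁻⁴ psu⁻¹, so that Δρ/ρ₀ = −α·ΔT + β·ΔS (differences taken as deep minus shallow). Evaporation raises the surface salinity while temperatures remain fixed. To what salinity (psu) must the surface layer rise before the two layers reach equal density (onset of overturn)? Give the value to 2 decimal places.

Neutral buoyancy requires −α(T_deep − T_surf) + β(S_deep − S_surf′) = 0.
S_surf′ = S_deep − (α/β)·ΔT = 35.31 − (2.2 × 10⁻⁴/7.1 × 10⁻⁴)·(-3.2) = 36.3015 psu.
Increase required: 36.3015 − 36.21 = 0.0915 psu.

36.30 psu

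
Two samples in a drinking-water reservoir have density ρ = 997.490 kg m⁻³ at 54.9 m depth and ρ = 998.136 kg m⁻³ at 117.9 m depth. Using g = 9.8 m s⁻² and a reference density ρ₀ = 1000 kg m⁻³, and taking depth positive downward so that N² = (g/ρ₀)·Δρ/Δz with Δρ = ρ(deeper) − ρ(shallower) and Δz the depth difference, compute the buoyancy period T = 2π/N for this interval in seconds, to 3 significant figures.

Δρ = 998.136 − 997.490 = 0.646 kg m⁻³ over Δz = 117.9 − 54.9 = 63 m.
N² = (9.8/1000) × (0.646/63) = 1.0049 × 10⁻⁴ s⁻².
N = √(1.0049 × 10⁻⁴) = 0.010024 rad s⁻¹, so T = 2π/N = 626.81 s ≈ 627 s.

627 s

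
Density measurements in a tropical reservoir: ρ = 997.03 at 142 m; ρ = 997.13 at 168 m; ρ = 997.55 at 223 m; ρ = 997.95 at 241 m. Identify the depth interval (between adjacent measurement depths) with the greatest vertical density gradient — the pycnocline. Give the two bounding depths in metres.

Compute the density gradient over each adjacent pair:
  142–168 m: Δρ/Δz = 0.10/26 = 3.8 × 10⁻³ kg m⁻⁴
  168–223 m: Δρ/Δz = 0.42/55 = 7.6 × 10⁻³ kg m⁻⁴
  223–241 m: Δρ/Δz = 0.40/18 = 0.022 kg m⁻⁴
The largest gradient is in the 223–241 m interval — the pycnocline.

223–241 m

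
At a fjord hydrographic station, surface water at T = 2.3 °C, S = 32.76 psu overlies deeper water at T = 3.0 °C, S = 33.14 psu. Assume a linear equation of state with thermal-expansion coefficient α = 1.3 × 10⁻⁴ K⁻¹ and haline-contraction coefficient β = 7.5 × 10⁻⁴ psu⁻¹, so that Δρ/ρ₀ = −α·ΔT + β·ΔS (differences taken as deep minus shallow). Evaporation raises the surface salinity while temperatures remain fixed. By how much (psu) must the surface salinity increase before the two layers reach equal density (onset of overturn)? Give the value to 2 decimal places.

0.26 psu

Neutral buoyancy requires −α(T_deep − T_surf) + β(S_deep − S_surf′) = 0.
S_surf′ = S_deep − (α/β)·ΔT = 33.14 − (1.3 × 10⁻⁴/7.5 × 10⁻⁴)·(+0.7) = 33.0187 psu.
Increase required: 33.0187 − 32.76 = 0.2587 psu.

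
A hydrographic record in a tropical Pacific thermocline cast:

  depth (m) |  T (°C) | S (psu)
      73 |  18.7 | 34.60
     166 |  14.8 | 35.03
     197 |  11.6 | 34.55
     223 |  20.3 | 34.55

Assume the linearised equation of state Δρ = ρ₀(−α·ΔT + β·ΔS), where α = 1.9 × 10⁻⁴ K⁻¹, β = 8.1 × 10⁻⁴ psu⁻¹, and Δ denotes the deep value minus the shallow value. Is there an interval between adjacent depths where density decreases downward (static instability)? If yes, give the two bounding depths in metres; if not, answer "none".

Evaluate Δρ/ρ₀ = −αΔT + βΔS across each adjacent pair:
  73–166 m: −αΔT+βΔS = −(1.9 × 10⁻⁴)(-3.9)+(8.1 × 10⁻⁴)(+0.43) = 1.1 × 10⁻³ → stable
  166–197 m: −αΔT+βΔS = −(1.9 × 10⁻⁴)(-3.2)+(8.1 × 10⁻⁴)(-0.48) = 2.2 × 10⁻⁴ → stable
  197–223 m: −αΔT+βΔS = −(1.9 × 10⁻⁴)(+8.7)+(8.1 × 10⁻⁴)(+0.00) = -1.7 × 10⁻³ → UNSTABLE
The 197–223 m interval has Δρ < 0: lighter water underlies denser water.

197–223 m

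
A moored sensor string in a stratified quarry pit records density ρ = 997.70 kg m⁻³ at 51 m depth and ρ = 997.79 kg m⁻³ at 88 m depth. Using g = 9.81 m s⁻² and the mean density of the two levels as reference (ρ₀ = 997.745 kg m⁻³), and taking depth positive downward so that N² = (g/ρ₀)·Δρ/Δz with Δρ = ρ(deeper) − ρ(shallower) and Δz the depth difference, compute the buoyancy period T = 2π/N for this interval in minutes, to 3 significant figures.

21.4 min

Δρ = 997.79 − 997.70 = 0.09 kg m⁻³ over Δz = 88 − 51 = 37 m.
N² = (9.81/997.745) × (0.09/37) = 2.3916 × 10⁻⁵ s⁻².
N = √(2.3916 × 10⁻⁵) = 4.8904 × 10⁻³ rad s⁻¹, so T = 2π/N = 1.2848 × 10³ s = 21.413 min ≈ 21.4 min.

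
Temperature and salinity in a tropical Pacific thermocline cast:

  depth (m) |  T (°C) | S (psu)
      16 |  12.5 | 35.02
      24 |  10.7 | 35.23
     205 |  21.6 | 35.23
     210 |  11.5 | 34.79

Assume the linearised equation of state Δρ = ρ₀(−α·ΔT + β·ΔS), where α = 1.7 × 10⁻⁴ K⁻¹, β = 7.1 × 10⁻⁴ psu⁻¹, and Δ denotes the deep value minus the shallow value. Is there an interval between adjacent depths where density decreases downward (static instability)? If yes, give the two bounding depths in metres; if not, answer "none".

24–205 m

Evaluate Δρ/ρ₀ = −αΔT + βΔS across each adjacent pair:
  16–24 m: −αΔT+βΔS = −(1.7 × 10⁻⁴)(-1.8)+(7.1 × 10⁻⁴)(+0.21) = 4.6 × 10⁻⁴ → stable
  24–205 m: −αΔT+βΔS = −(1.7 × 10⁻⁴)(+10.9)+(7.1 × 10⁻⁴)(+0.00) = -1.9 × 10⁻³ → UNSTABLE
  205–210 m: −αΔT+βΔS = −(1.7 × 10⁻⁴)(-10.1)+(7.1 × 10⁻⁴)(-0.44) = 1.4 × 10⁻³ → stable
The 24–205 m interval has Δρ < 0: lighter water underlies denser water.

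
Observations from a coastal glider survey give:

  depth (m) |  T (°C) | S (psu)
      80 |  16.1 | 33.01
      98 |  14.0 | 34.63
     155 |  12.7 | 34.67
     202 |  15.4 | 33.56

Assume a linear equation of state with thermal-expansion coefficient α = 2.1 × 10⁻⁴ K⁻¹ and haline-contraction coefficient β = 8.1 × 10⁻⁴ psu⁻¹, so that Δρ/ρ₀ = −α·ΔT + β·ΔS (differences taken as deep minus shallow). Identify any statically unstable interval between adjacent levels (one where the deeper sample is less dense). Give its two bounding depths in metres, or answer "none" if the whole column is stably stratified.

155–202 m

Evaluate Δρ/ρ₀ = −αΔT + βΔS across each adjacent pair:
  80–98 m: −αΔT+βΔS = −(2.1 × 10⁻⁴)(-2.1)+(8.1 × 10⁻⁴)(+1.62) = 1.8 × 10⁻³ → stable
  98–155 m: −αΔT+βΔS = −(2.1 × 10⁻⁴)(-1.3)+(8.1 × 10⁻⁴)(+0.04) = 3.1 × 10⁻⁴ → stable
  155–202 m: −αΔT+βΔS = −(2.1 × 10⁻⁴)(+2.7)+(8.1 × 10⁻⁴)(-1.11) = -1.5 × 10⁻³ → UNSTABLE
The 155–202 m interval has Δρ < 0: lighter water underlies denser water.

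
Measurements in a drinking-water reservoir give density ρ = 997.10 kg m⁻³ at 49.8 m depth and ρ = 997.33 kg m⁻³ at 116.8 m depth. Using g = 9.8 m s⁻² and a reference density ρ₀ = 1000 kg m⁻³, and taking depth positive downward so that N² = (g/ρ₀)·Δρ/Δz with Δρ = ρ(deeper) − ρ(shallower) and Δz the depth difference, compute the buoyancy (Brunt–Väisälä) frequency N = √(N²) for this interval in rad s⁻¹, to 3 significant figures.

5.80 × 10⁻³ rad s⁻¹

Δρ = 997.33 − 997.10 = 0.23 kg m⁻³ over Δz = 116.8 − 49.8 = 67 m.
N² = (9.8/1000) × (0.23/67) = 3.3642 × 10⁻⁵ s⁻².
N = √(3.3642 × 10⁻⁵) = 5.8002 × 10⁻³ rad s⁻¹ ≈ 5.80 × 10⁻³ rad s⁻¹.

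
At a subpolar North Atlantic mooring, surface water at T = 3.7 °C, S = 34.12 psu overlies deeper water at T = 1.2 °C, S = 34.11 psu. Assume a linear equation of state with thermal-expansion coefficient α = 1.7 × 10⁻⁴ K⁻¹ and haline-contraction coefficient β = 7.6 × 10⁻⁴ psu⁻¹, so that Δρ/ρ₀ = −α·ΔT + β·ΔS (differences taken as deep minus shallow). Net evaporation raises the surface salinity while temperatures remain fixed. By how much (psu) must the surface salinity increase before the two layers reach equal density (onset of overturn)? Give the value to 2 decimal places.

Neutral buoyancy requires −α(T_deep − T_surf) + β(S_deep − S_surf′) = 0.
S_surf′ = S_deep − (α/β)·ΔT = 34.11 − (1.7 × 10⁻⁴/7.6 × 10⁻⁴)·(-2.5) = 34.6692 psu.
Increase required: 34.6692 − 34.12 = 0.5492 psu.

0.55 psu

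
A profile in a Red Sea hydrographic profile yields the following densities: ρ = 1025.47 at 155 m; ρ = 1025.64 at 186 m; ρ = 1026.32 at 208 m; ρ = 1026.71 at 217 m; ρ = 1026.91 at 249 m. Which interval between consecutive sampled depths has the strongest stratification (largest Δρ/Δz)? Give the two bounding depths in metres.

208–217 m

Compute the density gradient over each adjacent pair:
  155–186 m: Δρ/Δz = 0.17/31 = 5.5 × 10⁻³ kg m⁻⁴
  186–208 m: Δρ/Δz = 0.68/22 = 0.031 kg m⁻⁴
  208–217 m: Δρ/Δz = 0.39/9 = 0.043 kg m⁻⁴
  217–249 m: Δρ/Δz = 0.20/32 = 6.3 × 10⁻³ kg m⁻⁴
The largest gradient is in the 208–217 m interval — the pycnocline.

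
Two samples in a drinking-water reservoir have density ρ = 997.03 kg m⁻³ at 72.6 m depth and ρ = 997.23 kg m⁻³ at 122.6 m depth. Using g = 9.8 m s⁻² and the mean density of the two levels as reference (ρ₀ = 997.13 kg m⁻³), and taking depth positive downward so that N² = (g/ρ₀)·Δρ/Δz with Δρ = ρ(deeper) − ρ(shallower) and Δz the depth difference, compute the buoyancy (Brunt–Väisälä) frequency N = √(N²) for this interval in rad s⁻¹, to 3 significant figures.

6.27 × 10⁻³ rad s⁻¹

Δρ = 997.23 − 997.03 = 0.20 kg m⁻³ over Δz = 122.6 − 72.6 = 50 m.
N² = (9.8/997.13) × (0.20/50) = 3.9313 × 10⁻⁵ s⁻².
N = √(3.9313 × 10⁻⁵) = 6.2700 × 10⁻³ rad s⁻¹ ≈ 6.27 × 10⁻³ rad s⁻¹.
N² > 0, so the interval is statically stable.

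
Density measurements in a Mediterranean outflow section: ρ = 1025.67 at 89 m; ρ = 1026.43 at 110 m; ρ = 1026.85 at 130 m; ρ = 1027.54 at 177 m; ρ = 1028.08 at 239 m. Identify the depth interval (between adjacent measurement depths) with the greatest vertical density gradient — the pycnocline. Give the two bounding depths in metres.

Compute the density gradient over each adjacent pair:
  89–110 m: Δρ/Δz = 0.76/21 = 0.036 kg m⁻⁴
  110–130 m: Δρ/Δz = 0.42/20 = 0.021 kg m⁻⁴
  130–177 m: Δρ/Δz = 0.69/47 = 0.015 kg m⁻⁴
  177–239 m: Δρ/Δz = 0.54/62 = 8.7 × 10⁻³ kg m⁻⁴
The largest gradient is in the 89–110 m interval — the pycnocline.

89–110 m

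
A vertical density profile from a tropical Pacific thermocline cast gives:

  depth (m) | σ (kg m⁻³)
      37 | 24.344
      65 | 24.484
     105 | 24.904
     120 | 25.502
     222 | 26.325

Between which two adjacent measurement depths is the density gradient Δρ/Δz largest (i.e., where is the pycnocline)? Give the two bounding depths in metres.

105–120 m

Compute the density gradient over each adjacent pair:
  37–65 m: Δρ/Δz = 0.140/28 = 5.0 × 10⁻³ kg m⁻⁴
  65–105 m: Δρ/Δz = 0.420/40 = 0.010 kg m⁻⁴
  105–120 m: Δρ/Δz = 0.598/15 = 0.040 kg m⁻⁴
  120–222 m: Δρ/Δz = 0.823/102 = 8.1 × 10⁻³ kg m⁻⁴
The largest gradient is in the 105–120 m interval — the pycnocline.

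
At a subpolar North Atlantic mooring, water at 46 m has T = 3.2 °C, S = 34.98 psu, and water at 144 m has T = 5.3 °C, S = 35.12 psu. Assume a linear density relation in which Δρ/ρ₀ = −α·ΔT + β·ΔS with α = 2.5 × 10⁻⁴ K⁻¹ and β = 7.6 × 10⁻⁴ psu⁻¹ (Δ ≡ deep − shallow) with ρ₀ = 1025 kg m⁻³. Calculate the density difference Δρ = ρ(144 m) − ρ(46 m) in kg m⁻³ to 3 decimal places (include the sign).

-0.429 kg m⁻³

ΔT = +2.1 K, ΔS = +0.14 psu (deep − shallow).
Δρ/ρ₀ = −(2.5 × 10⁻⁴)(+2.1) + (7.6 × 10⁻⁴)(+0.14) = -4.186 × 10⁻⁴.
Δρ = 1025 × (-4.186 × 10⁻⁴) = -0.429 kg m⁻³.
Negative Δρ: lighter below, statically unstable.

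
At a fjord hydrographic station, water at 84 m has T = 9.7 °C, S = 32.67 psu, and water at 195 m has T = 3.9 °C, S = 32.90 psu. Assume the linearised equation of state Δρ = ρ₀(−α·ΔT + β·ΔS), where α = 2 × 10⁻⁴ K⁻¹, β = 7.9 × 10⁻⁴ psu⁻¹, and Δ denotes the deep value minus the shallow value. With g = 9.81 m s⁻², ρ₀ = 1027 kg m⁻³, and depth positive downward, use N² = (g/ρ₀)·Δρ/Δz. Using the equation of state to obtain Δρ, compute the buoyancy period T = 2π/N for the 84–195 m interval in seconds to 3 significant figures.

ΔT = -5.8 K, ΔS = +0.23 psu (deep − shallow).
Δρ/ρ₀ = −αΔT + βΔS = 1.16 × 10⁻³ + 1.817 × 10⁻⁴ = 1.3417 × 10⁻³, so Δρ ≈ 1.378 kg m⁻³.
N² = (g/ρ₀)·Δρ/Δz = g·(Δρ/ρ₀)/Δz = 9.81 × 1.3417 × 10⁻³ / 111 = 1.1858 × 10⁻⁴ s⁻².
N = √(1.1858 × 10⁻⁴) = 0.010889 rad s⁻¹ → T = 2π/N = 577.02 s ≈ 577 s.

577 s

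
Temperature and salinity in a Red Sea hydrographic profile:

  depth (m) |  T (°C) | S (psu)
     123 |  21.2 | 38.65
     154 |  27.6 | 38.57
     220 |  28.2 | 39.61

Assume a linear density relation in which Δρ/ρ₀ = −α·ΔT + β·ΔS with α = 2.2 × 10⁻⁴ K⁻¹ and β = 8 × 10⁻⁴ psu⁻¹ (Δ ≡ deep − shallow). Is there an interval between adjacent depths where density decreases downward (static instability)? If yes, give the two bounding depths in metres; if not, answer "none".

123–154 m

Evaluate Δρ/ρ₀ = −αΔT + βΔS across each adjacent pair:
  123–154 m: −αΔT+βΔS = −(2.2 × 10⁻⁴)(+6.4)+(8 × 10⁻⁴)(-0.08) = -1.5 × 10⁻³ → UNSTABLE
  154–220 m: −αΔT+βΔS = −(2.2 × 10⁻⁴)(+0.6)+(8 × 10⁻⁴)(+1.04) = 7.0 × 10⁻⁴ → stable
The 123–154 m interval has Δρ < 0: lighter water underlies denser water.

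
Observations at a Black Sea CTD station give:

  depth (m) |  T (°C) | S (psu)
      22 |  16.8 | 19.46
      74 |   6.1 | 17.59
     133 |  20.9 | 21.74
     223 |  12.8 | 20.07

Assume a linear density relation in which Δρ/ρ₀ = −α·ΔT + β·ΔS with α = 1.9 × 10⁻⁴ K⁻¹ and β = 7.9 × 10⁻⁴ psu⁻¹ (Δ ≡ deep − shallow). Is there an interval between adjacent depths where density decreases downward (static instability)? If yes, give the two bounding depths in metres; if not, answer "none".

Evaluate Δρ/ρ₀ = −αΔT + βΔS across each adjacent pair:
  22–74 m: −αΔT+βΔS = −(1.9 × 10⁻⁴)(-10.7)+(7.9 × 10⁻⁴)(-1.87) = 5.6 × 10⁻⁴ → stable
  74–133 m: −αΔT+βΔS = −(1.9 × 10⁻⁴)(+14.8)+(7.9 × 10⁻⁴)(+4.15) = 4.7 × 10⁻⁴ → stable
  133–223 m: −αΔT+βΔS = −(1.9 × 10⁻⁴)(-8.1)+(7.9 × 10⁻⁴)(-1.67) = 2.2 × 10⁻⁴ → stable
Every interval has Δρ > 0: the column is stably stratified throughout.

none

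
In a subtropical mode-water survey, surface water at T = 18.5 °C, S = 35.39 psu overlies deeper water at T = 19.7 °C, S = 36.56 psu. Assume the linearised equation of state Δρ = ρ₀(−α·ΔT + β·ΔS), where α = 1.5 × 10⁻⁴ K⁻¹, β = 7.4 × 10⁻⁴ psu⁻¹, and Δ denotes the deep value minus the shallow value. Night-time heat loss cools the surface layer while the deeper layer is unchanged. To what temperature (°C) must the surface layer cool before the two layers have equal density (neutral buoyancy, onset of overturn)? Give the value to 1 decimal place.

Neutral buoyancy requires Δρ = 0, i.e. −α(T_deep − T_surf′) + β(S_deep − S_surf) = 0.
T_surf′ = T_deep − (β/α)·ΔS = 19.7 − (7.4 × 10⁻⁴/1.5 × 10⁻⁴)·(+1.17) = 13.928 °C.
Cooling required: 18.5 − (13.928) = 4.572 °C.

13.9 °C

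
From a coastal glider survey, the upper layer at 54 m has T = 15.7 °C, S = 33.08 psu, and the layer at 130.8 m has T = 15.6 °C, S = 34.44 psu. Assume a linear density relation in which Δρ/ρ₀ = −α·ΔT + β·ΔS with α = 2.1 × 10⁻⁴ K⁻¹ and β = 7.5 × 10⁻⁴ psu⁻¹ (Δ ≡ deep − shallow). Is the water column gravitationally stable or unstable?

stable

ΔT = 15.6 − 15.7 = -0.1 K and ΔS = 34.44 − 33.08 = +1.36 psu (deep − shallow).
−αΔT = 2.10 × 10⁻⁵; βΔS = 1.02 × 10⁻³; sum Δρ/ρ₀ = 1.041 × 10⁻³.
Δρ/ρ₀ > 0, so Δρ > 0: deeper water is denser → statically stable.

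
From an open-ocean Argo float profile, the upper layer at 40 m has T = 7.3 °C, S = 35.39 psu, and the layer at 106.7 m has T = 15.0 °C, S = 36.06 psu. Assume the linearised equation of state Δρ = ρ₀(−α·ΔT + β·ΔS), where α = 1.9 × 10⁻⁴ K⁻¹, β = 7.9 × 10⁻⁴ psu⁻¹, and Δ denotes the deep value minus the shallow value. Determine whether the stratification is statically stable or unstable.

ΔT = 15.0 − 7.3 = +7.7 K and ΔS = 36.06 − 35.39 = +0.67 psu (deep − shallow).
−αΔT = -1.463 × 10⁻³; βΔS = 5.293 × 10⁻⁴; sum Δρ/ρ₀ = -9.337 × 10⁻⁴.
Δρ/ρ₀ < 0, so Δρ < 0: deeper water is lighter → statically unstable; the column would overturn.

unstable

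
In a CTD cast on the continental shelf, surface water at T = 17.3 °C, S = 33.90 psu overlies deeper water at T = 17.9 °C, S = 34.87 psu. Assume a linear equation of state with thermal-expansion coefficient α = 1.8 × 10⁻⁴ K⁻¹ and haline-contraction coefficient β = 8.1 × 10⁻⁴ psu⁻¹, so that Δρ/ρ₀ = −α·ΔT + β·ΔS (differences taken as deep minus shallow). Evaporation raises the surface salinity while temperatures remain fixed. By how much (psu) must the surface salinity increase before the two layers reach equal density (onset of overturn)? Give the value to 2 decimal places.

0.84 psu

Neutral buoyancy requires −α(T_deep − T_surf) + β(S_deep − S_surf′) = 0.
S_surf′ = S_deep − (α/β)·ΔT = 34.87 − (1.8 × 10⁻⁴/8.1 × 10⁻⁴)·(+0.6) = 34.7367 psu.
Increase required: 34.7367 − 33.90 = 0.8367 psu.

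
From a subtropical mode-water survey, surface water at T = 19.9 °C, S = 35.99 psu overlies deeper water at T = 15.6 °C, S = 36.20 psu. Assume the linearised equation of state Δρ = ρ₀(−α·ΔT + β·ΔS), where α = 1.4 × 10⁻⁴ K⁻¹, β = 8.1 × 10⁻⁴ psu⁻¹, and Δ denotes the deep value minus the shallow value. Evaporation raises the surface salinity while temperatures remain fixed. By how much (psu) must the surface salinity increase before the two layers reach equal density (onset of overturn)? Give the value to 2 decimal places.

0.95 psu

Neutral buoyancy requires −α(T_deep − T_surf) + β(S_deep − S_surf′) = 0.
S_surf′ = S_deep − (α/β)·ΔT = 36.20 − (1.4 × 10⁻⁴/8.1 × 10⁻⁴)·(-4.3) = 36.9432 psu.
Increase required: 36.9432 − 35.99 = 0.9532 psu.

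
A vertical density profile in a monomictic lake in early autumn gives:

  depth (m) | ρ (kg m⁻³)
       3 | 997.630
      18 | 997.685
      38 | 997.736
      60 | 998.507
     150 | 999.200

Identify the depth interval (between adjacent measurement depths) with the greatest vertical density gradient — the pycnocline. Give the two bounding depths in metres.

Compute the density gradient over each adjacent pair:
  3–18 m: Δρ/Δz = 0.055/15 = 3.7 × 10⁻³ kg m⁻⁴
  18–38 m: Δρ/Δz = 0.051/20 = 2.5 × 10⁻³ kg m⁻⁴
  38–60 m: Δρ/Δz = 0.771/22 = 0.035 kg m⁻⁴
  60–150 m: Δρ/Δz = 0.693/90 = 7.7 × 10⁻³ kg m⁻⁴
The largest gradient is in the 38–60 m interval — the pycnocline.

38–60 m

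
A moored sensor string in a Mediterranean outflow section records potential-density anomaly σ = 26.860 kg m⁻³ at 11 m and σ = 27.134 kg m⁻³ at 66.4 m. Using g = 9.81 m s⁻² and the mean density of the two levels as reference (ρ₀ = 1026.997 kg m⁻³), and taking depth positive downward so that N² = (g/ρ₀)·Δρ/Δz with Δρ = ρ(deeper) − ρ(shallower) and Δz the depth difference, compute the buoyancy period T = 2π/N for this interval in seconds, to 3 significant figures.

914 s

Δρ = 1027.134 − 1026.860 = 0.274 kg m⁻³ over Δz = 66.4 − 11 = 55.4 m.
N² = (9.81/1026.997) × (0.274/55.4) = 4.7243 × 10⁻⁵ s⁻².
N = √(4.7243 × 10⁻⁵) = 6.8734 × 10⁻³ rad s⁻¹, so T = 2π/N = 914.13 s ≈ 914 s.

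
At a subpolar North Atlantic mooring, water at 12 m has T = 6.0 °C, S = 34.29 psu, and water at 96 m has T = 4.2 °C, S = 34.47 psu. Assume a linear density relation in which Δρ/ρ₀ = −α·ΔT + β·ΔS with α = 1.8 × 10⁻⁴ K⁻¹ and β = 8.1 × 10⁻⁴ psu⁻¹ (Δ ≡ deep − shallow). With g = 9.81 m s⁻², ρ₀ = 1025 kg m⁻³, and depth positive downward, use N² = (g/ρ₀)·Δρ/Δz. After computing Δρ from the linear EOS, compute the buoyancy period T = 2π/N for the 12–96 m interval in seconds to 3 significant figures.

ΔT = -1.8 K, ΔS = +0.18 psu (deep − shallow).
Δρ/ρ₀ = −αΔT + βΔS = 3.24 × 10⁻⁴ + 1.458 × 10⁻⁴ = 4.698 × 10⁻⁴, so Δρ ≈ 0.4815 kg m⁻³.
N² = (g/ρ₀)·Δρ/Δz = g·(Δρ/ρ₀)/Δz = 9.81 × 4.698 × 10⁻⁴ / 84 = 5.4866 × 10⁻⁵ s⁻².
N = √(5.4866 × 10⁻⁵) = 7.4072 × 10⁻³ rad s⁻¹ → T = 2π/N = 848.25 s ≈ 848 s.

848 s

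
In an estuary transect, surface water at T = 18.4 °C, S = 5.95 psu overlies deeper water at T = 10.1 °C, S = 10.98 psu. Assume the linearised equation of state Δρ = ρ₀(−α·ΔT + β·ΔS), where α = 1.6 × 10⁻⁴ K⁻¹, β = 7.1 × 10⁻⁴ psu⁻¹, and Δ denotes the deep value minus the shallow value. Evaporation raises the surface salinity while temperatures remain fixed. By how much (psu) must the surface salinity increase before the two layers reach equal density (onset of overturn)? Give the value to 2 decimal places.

6.90 psu

Neutral buoyancy requires −α(T_deep − T_surf) + β(S_deep − S_surf′) = 0.
S_surf′ = S_deep − (α/β)·ΔT = 10.98 − (1.6 × 10⁻⁴/7.1 × 10⁻⁴)·(-8.3) = 12.8504 psu.
Increase required: 12.8504 − 5.95 = 6.9004 psu.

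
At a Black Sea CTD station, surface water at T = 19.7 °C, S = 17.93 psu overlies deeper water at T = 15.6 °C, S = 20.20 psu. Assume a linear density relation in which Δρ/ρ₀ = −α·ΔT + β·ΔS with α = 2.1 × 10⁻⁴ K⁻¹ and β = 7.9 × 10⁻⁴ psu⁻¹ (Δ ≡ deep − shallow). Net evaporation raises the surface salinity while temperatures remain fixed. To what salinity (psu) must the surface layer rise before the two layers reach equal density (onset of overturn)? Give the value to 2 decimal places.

21.29 psu

Neutral buoyancy requires −α(T_deep − T_surf) + β(S_deep − S_surf′) = 0.
S_surf′ = S_deep − (α/β)·ΔT = 20.20 − (2.1 × 10⁻⁴/7.9 × 10⁻⁴)·(-4.1) = 21.2899 psu.
Increase required: 21.2899 − 17.93 = 3.3599 psu.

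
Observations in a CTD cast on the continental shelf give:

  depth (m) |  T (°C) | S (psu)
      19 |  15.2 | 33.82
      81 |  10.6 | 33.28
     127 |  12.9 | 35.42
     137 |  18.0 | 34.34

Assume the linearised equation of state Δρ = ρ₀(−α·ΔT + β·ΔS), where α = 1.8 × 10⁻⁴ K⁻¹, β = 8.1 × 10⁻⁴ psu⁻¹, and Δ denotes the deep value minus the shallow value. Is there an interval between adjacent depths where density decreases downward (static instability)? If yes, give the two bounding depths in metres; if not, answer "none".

127–137 m

Evaluate Δρ/ρ₀ = −αΔT + βΔS across each adjacent pair:
  19–81 m: −αΔT+βΔS = −(1.8 × 10⁻⁴)(-4.6)+(8.1 × 10⁻⁴)(-0.54) = 3.9 × 10⁻⁴ → stable
  81–127 m: −αΔT+βΔS = −(1.8 × 10⁻⁴)(+2.3)+(8.1 × 10⁻⁴)(+2.14) = 1.3 × 10⁻³ → stable
  127–137 m: −αΔT+βΔS = −(1.8 × 10⁻⁴)(+5.1)+(8.1 × 10⁻⁴)(-1.08) = -1.8 × 10⁻³ → UNSTABLE
The 127–137 m interval has Δρ < 0: lighter water underlies denser water.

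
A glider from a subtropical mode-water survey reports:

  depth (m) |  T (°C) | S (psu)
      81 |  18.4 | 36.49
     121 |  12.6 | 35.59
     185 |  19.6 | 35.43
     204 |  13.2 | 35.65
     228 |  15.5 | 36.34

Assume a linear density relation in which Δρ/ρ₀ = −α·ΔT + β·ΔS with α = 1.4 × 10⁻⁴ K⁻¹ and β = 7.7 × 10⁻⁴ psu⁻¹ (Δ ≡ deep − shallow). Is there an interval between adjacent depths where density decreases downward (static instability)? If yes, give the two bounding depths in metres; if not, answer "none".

Evaluate Δρ/ρ₀ = −αΔT + βΔS across each adjacent pair:
  81–121 m: −αΔT+βΔS = −(1.4 × 10⁻⁴)(-5.8)+(7.7 × 10⁻⁴)(-0.90) = 1.2 × 10⁻⁴ → stable
  121–185 m: −αΔT+βΔS = −(1.4 × 10⁻⁴)(+7.0)+(7.7 × 10⁻⁴)(-0.16) = -1.1 × 10⁻³ → UNSTABLE
  185–204 m: −αΔT+βΔS = −(1.4 × 10⁻⁴)(-6.4)+(7.7 × 10⁻⁴)(+0.22) = 1.1 × 10⁻³ → stable
  204–228 m: −αΔT+βΔS = −(1.4 × 10⁻⁴)(+2.3)+(7.7 × 10⁻⁴)(+0.69) = 2.1 × 10⁻⁴ → stable
The 121–185 m interval has Δρ < 0: lighter water underlies denser water.

121–185 m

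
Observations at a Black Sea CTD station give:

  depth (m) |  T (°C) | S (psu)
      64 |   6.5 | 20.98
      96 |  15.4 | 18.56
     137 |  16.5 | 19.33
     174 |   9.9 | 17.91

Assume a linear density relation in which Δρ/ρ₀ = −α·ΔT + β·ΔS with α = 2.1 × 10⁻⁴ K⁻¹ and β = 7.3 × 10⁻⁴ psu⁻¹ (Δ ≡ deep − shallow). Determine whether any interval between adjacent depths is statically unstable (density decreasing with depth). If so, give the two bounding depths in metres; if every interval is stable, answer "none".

64–96 m

Evaluate Δρ/ρ₀ = −αΔT + βΔS across each adjacent pair:
  64–96 m: −αΔT+βΔS = −(2.1 × 10⁻⁴)(+8.9)+(7.3 × 10⁻⁴)(-2.42) = -3.6 × 10⁻³ → UNSTABLE
  96–137 m: −αΔT+βΔS = −(2.1 × 10⁻⁴)(+1.1)+(7.3 × 10⁻⁴)(+0.77) = 3.3 × 10⁻⁴ → stable
  137–174 m: −αΔT+βΔS = −(2.1 × 10⁻⁴)(-6.6)+(7.3 × 10⁻⁴)(-1.42) = 3.5 × 10⁻⁴ → stable
The 64–96 m interval has Δρ < 0: lighter water underlies denser water.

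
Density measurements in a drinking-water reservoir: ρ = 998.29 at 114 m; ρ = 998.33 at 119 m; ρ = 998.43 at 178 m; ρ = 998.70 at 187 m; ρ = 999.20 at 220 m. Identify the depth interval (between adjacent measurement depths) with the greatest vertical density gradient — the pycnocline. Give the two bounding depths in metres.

Compute the density gradient over each adjacent pair:
  114–119 m: Δρ/Δz = 0.04/5 = 8.0 × 10⁻³ kg m⁻⁴
  119–178 m: Δρ/Δz = 0.10/59 = 1.7 × 10⁻³ kg m⁻⁴
  178–187 m: Δρ/Δz = 0.27/9 = 0.030 kg m⁻⁴
  187–220 m: Δρ/Δz = 0.50/33 = 0.015 kg m⁻⁴
The largest gradient is in the 178–187 m interval — the pycnocline.

178–187 m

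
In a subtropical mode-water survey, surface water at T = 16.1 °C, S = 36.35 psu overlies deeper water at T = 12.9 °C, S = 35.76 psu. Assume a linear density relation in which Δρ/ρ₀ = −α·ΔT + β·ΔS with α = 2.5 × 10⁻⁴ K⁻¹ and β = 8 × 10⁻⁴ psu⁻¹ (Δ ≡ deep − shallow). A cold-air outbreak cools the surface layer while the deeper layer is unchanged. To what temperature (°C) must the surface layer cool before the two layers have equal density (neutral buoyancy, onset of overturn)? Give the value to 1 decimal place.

14.8 °C

Neutral buoyancy requires Δρ = 0, i.e. −α(T_deep − T_surf′) + β(S_deep − S_surf) = 0.
T_surf′ = T_deep − (β/α)·ΔS = 12.9 − (8 × 10⁻⁴/2.5 × 10⁻⁴)·(-0.59) = 14.788 °C.
Cooling required: 16.1 − (14.788) = 1.312 °C.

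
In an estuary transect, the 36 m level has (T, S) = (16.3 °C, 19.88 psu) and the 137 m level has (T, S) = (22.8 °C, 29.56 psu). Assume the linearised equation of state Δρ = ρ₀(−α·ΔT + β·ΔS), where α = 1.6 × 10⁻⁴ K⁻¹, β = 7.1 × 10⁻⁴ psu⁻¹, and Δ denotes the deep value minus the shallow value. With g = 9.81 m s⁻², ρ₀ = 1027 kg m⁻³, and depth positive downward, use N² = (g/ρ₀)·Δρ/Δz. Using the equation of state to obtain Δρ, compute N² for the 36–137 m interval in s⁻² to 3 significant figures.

ΔT = +6.5 K, ΔS = +9.68 psu (deep − shallow).
Δρ/ρ₀ = −αΔT + βΔS = -1.04 × 10⁻³ + 6.8728 × 10⁻³ = 5.8328 × 10⁻³, so Δρ ≈ 5.990 kg m⁻³.
N² = (g/ρ₀)·Δρ/Δz = g·(Δρ/ρ₀)/Δz = 9.81 × 5.8328 × 10⁻³ / 101 = 5.6653 × 10⁻⁴ s⁻² ≈ 5.67 × 10⁻⁴ s⁻².

5.67 × 10⁻⁴ s⁻²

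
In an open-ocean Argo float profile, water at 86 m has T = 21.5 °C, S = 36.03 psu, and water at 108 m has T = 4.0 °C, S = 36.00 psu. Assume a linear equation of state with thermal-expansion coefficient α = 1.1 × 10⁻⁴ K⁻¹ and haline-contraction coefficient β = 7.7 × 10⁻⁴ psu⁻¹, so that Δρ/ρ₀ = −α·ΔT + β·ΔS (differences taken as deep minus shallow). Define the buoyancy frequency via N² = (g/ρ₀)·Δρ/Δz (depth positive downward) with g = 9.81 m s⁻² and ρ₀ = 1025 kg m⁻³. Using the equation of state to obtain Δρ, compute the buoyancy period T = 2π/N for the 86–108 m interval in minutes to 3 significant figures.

ΔT = -17.5 K, ΔS = -0.03 psu (deep − shallow).
Δρ/ρ₀ = −αΔT + βΔS = 1.925 × 10⁻³ − 2.31 × 10⁻⁵ = 1.9019 × 10⁻³, so Δρ ≈ 1.949 kg m⁻³.
N² = (g/ρ₀)·Δρ/Δz = g·(Δρ/ρ₀)/Δz = 9.81 × 1.9019 × 10⁻³ / 22 = 8.4807 × 10⁻⁴ s⁻².
N = √(8.4807 × 10⁻⁴) = 0.029122 rad s⁻¹ → T = 2π/N = 215.75 s = 3.5958 min ≈ 3.60 min.

3.60 min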